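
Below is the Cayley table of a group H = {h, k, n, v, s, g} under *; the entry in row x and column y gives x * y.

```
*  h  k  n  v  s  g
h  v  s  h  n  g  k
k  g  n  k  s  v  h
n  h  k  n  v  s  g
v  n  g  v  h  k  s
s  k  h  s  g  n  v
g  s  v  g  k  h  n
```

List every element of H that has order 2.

Identity is n. Compute the order of each non-identity element by repeated multiplication:
  h: h → v → n  (order 3)
  k: k → n  (order 2)
  v: v → h → n  (order 3)
  s: s → n  (order 2)
  g: g → n  (order 2)
Elements of order 2: {g, k, s}.

{g, k, s}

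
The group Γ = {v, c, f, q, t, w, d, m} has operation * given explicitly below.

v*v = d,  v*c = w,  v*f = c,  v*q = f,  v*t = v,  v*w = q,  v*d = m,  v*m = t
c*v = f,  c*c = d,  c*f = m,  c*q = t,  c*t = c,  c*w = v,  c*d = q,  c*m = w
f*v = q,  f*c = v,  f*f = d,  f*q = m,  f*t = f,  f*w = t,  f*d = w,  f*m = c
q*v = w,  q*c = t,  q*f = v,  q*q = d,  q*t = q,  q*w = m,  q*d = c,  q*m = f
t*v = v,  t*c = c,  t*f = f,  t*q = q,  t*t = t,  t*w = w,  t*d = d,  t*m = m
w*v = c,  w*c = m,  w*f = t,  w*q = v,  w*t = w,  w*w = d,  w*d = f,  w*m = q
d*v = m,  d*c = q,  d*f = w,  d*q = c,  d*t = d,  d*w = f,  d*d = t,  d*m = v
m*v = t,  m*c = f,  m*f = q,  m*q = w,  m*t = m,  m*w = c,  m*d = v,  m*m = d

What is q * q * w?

q * q = d
d * w = f

f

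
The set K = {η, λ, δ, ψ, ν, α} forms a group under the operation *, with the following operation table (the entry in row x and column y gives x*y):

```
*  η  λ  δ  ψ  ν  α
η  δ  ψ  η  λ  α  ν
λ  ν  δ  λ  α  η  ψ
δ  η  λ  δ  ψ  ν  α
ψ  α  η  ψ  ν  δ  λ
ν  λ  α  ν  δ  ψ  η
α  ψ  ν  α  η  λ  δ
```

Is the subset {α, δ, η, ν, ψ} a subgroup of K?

No

ψ*α = λ, which is not in {α, δ, η, ν, ψ}.
The subset is not closed under *, so it is not a subgroup.
(Structurally, K here is isomorphic to the symmetric group S_3.)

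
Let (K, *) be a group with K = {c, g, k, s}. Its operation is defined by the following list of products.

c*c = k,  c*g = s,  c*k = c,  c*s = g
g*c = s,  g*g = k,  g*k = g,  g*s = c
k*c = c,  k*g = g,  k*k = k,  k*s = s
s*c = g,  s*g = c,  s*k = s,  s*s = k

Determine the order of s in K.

2

The identity element is k (its row matches the header).
s^1 = s
s^2 = s * s = k
The first power of s equal to the identity is s^2, so ord(s) = 2.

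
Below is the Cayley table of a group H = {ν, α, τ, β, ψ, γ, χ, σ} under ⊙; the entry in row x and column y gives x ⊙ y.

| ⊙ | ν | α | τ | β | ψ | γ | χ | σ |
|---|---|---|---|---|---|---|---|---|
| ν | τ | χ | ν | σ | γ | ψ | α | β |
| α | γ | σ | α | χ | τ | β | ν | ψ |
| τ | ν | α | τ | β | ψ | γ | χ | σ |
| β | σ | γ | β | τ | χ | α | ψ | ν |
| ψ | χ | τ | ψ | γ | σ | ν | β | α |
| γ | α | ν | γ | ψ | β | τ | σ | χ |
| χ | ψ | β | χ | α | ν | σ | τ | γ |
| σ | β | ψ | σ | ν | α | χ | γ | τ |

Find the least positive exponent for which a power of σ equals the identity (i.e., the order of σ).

2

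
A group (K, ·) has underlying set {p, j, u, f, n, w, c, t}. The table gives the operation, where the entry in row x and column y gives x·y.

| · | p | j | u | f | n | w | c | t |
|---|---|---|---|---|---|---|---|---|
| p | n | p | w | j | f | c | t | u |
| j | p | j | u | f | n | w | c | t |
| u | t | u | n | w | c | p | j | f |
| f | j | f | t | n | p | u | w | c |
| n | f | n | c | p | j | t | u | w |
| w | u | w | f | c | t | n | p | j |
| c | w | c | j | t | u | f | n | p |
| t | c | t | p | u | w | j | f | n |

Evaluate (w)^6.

w^1 = w
w^2 = w·w = n
w^3 = n·w = t
w^4 = t·w = j
w^5 = j·w = w
w^6 = w·w = n
(Structurally, K here is isomorphic to the quaternion group Q_8.)

n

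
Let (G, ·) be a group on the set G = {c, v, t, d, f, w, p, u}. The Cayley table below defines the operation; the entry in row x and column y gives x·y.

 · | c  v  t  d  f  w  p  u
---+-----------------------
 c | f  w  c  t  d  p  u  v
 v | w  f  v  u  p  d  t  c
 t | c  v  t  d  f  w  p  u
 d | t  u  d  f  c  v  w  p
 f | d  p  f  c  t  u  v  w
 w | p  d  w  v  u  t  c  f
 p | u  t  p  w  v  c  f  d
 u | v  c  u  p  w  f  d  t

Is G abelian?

Check whether the table is symmetric across its main diagonal.
Every entry (row x, col y) equals the entry (row y, col x), so G is abelian.

Yes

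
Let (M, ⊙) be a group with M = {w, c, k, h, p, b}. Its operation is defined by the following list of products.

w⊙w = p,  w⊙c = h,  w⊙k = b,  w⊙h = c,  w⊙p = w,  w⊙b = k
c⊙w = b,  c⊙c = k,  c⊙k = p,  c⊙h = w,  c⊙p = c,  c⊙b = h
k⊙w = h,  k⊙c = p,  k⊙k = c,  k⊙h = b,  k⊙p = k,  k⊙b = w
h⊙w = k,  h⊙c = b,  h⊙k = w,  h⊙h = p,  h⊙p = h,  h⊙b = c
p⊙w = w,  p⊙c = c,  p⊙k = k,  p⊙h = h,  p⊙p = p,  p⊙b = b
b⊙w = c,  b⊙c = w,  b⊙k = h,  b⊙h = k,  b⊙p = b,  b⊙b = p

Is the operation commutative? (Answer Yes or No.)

c ⊙ w = b but w ⊙ c = h.
Since c and w do not commute, M is not abelian.

No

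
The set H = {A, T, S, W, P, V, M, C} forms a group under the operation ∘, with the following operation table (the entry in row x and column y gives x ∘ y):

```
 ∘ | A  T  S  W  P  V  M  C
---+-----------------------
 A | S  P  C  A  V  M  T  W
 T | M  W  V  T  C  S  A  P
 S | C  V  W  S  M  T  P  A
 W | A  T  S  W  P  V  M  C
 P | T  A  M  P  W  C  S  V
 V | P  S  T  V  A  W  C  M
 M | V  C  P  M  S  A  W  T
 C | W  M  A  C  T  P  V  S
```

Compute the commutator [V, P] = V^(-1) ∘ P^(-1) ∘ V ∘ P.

S

Identity is W; from the table V^(-1) = V and P^(-1) = P.
V ∘ P = A
A ∘ V = M
M ∘ P = S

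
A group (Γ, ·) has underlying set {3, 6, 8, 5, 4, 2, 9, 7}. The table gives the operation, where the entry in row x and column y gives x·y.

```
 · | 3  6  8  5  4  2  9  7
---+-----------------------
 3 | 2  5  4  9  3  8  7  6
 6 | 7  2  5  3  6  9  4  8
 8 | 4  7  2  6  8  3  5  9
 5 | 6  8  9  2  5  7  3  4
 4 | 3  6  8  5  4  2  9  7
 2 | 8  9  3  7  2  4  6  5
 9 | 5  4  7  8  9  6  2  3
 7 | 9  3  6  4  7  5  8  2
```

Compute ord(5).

4

The identity element is 4 (its row matches the header).
5^1 = 5
5^2 = 5·5 = 2
5^3 = 2·5 = 7
5^4 = 7·5 = 4
The first power of 5 equal to the identity is 5^4, so ord(5) = 4.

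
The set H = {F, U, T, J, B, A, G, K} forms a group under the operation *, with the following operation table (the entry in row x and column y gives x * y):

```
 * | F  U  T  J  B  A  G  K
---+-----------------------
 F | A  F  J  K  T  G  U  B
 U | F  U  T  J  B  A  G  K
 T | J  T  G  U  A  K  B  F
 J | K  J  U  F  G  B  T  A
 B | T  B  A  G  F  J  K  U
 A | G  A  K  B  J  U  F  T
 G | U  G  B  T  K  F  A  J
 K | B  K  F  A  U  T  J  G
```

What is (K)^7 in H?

K^1 = K
K^2 = K * K = G
K^3 = G * K = J
K^4 = J * K = A
K^5 = A * K = T
K^6 = T * K = F
K^7 = F * K = B

B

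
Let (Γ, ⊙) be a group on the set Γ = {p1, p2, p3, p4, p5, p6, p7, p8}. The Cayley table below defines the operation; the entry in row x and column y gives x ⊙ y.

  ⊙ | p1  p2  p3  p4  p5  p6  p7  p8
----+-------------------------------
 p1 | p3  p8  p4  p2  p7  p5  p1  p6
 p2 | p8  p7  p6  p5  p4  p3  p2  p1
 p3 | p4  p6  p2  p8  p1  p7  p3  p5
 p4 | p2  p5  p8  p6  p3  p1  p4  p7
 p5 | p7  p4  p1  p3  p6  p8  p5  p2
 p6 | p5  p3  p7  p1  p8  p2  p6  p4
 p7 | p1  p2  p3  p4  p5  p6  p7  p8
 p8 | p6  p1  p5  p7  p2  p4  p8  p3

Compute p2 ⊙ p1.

Read row p2, column p1: p2 ⊙ p1 = p8.

p8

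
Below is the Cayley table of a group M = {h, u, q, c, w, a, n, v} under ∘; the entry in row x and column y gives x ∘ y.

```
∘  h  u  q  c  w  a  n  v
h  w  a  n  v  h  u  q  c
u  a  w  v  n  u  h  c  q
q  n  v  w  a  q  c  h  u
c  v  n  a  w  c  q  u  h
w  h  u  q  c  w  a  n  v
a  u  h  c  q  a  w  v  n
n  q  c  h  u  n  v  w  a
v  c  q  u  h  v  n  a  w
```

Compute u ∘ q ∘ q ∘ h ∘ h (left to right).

u ∘ q = v
v ∘ q = u
u ∘ h = a
a ∘ h = u
(Structurally, M here is isomorphic to the elementary abelian group (Z_2)^3.)

u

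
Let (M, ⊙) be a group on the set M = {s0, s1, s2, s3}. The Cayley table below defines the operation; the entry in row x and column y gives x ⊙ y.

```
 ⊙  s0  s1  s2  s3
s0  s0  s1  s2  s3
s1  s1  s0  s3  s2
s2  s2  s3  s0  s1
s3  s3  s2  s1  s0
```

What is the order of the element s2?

The identity element is s0 (its row matches the header).
s2^1 = s2
s2^2 = s2 ⊙ s2 = s0
The first power of s2 equal to the identity is s2^2, so ord(s2) = 2.

2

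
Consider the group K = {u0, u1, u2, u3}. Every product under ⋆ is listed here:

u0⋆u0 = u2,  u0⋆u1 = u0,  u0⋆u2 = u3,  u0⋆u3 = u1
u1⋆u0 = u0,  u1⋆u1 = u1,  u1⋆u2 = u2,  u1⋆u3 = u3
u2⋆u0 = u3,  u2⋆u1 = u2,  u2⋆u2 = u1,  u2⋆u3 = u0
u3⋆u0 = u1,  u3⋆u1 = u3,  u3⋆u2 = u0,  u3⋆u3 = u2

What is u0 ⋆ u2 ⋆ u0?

u0 ⋆ u2 = u3
u3 ⋆ u0 = u1
(Structurally, K here is isomorphic to the cyclic group Z_4.)

u1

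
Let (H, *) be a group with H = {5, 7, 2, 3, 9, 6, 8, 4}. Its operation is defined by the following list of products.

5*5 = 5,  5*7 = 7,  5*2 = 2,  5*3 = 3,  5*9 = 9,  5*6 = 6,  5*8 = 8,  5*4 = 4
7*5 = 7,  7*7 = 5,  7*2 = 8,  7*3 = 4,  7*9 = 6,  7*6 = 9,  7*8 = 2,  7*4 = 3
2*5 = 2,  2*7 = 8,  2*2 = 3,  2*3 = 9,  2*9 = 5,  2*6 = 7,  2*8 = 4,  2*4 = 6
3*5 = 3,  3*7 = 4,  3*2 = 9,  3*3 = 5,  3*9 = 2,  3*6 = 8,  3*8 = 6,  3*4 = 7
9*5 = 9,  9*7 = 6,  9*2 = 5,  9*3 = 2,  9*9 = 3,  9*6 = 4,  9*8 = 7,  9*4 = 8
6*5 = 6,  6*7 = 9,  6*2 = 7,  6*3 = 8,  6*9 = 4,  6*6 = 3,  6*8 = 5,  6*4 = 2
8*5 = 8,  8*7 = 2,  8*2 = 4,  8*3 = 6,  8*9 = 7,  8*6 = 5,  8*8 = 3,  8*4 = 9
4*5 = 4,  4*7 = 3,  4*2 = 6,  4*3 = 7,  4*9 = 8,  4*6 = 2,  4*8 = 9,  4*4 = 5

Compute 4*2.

Read row 4, column 2: 4*2 = 6.

6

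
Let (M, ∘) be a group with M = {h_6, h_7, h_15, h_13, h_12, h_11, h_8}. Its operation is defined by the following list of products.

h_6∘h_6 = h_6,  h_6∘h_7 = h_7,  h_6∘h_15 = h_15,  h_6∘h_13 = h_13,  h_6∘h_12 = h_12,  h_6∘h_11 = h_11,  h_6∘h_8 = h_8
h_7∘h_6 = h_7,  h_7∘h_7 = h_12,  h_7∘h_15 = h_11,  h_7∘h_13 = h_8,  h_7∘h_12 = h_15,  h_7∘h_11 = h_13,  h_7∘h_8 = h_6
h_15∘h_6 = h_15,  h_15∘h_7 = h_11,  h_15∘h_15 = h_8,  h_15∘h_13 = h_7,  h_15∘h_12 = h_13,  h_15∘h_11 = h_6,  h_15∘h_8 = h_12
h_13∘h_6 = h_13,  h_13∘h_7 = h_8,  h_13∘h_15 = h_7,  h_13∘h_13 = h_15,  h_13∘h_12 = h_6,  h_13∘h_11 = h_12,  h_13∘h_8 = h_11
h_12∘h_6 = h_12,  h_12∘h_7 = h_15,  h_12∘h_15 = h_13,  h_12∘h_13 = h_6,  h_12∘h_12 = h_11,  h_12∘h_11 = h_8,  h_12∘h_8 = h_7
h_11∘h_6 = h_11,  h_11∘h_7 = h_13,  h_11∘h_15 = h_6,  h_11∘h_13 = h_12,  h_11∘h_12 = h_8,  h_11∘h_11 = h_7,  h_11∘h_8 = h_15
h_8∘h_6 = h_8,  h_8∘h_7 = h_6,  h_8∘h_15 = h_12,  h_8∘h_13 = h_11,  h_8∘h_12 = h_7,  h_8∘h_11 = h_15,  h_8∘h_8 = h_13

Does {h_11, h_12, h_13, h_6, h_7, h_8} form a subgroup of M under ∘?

No

h_12 ∘ h_7 = h_15, which is not in {h_11, h_12, h_13, h_6, h_7, h_8}.
The subset is not closed under ∘, so it is not a subgroup.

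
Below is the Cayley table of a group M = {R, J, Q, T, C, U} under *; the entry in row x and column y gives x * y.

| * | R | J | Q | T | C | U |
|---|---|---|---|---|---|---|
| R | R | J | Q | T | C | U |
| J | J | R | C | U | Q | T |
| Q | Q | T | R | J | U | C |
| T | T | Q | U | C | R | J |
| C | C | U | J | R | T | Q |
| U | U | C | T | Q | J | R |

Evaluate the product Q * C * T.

Q * C = U
U * T = Q

Q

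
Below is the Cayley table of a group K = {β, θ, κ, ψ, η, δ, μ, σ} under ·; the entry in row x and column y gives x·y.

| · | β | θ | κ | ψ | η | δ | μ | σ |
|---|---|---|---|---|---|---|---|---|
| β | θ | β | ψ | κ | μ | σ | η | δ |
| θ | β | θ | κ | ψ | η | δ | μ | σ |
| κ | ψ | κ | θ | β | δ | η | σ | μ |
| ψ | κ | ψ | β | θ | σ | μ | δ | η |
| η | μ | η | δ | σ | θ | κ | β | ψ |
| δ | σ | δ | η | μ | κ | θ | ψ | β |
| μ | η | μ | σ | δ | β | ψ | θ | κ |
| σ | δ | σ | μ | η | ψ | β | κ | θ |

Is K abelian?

Check whether the table is symmetric across its main diagonal.
Every entry (row x, col y) equals the entry (row y, col x), so K is abelian.

Yes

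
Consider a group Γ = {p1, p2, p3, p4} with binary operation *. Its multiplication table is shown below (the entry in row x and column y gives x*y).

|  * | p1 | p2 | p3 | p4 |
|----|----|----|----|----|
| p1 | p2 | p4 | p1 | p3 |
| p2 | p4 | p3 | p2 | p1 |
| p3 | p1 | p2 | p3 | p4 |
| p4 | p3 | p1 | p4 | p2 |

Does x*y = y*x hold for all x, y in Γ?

Yes

Check whether the table is symmetric across its main diagonal.
Every entry (row x, col y) equals the entry (row y, col x), so Γ is abelian.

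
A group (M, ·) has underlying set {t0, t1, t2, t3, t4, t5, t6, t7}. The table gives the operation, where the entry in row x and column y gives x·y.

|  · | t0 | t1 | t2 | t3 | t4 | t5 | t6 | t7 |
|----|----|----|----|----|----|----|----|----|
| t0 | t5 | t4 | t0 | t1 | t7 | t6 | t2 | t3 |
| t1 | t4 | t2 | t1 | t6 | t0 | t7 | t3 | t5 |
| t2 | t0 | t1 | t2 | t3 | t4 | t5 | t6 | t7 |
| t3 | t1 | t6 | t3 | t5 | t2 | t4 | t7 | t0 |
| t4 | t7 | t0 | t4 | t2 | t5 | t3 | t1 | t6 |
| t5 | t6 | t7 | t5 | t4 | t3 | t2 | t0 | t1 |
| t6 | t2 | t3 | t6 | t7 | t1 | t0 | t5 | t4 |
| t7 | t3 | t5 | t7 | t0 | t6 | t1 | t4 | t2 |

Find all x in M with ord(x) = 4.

Identity is t2. Compute the order of each non-identity element by repeated multiplication:
  t0: t0 → t5 → t6 → t2  (order 4)
  t1: t1 → t2  (order 2)
  t3: t3 → t5 → t4 → t2  (order 4)
  t4: t4 → t5 → t3 → t2  (order 4)
  t5: t5 → t2  (order 2)
  t6: t6 → t5 → t0 → t2  (order 4)
  t7: t7 → t2  (order 2)
Elements of order 4: {t0, t3, t4, t6}.
(Structurally, M here is isomorphic to Z_2 x Z_4.)

{t0, t3, t4, t6}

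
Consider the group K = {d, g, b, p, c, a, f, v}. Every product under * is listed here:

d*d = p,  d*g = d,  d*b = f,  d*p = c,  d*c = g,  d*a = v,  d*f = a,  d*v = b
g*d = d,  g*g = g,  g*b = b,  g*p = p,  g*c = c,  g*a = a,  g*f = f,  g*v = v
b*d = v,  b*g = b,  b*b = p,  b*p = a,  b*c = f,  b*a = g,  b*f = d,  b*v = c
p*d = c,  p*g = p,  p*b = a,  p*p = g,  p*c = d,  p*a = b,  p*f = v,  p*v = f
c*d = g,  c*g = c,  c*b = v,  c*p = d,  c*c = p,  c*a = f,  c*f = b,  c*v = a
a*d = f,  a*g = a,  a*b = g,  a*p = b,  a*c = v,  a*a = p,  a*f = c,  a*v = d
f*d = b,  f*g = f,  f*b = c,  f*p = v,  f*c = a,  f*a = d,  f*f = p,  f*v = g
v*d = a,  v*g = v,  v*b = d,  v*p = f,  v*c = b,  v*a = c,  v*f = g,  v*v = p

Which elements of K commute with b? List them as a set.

{a, b, g, p}

Compare row b with column b entry by entry.
p * b = a = b * p, so p commutes with b.
c * b = v but b * c = f, so c does not.
Collecting the elements that commute with b: C(b) = {a, b, g, p}.
(Structurally, K here is isomorphic to the quaternion group Q_8.)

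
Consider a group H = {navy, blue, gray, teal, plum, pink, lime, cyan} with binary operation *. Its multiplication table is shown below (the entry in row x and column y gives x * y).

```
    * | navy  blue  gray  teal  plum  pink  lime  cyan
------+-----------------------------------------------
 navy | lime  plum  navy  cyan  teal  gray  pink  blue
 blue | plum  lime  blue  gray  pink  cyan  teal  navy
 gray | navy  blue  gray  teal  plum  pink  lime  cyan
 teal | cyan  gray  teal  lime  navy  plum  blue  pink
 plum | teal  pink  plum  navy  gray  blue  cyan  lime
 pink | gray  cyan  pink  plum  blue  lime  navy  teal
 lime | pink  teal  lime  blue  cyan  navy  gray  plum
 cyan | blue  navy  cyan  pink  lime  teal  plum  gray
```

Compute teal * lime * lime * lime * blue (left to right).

lime

teal * lime = blue
blue * lime = teal
teal * lime = blue
blue * blue = lime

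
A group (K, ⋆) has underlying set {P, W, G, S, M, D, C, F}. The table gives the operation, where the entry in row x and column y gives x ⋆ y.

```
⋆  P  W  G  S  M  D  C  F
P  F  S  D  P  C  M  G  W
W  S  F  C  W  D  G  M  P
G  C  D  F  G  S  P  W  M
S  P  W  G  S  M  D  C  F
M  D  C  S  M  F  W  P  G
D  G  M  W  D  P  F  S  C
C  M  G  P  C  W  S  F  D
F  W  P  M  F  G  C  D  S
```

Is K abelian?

No

D ⋆ P = G but P ⋆ D = M.
Since D and P do not commute, K is not abelian.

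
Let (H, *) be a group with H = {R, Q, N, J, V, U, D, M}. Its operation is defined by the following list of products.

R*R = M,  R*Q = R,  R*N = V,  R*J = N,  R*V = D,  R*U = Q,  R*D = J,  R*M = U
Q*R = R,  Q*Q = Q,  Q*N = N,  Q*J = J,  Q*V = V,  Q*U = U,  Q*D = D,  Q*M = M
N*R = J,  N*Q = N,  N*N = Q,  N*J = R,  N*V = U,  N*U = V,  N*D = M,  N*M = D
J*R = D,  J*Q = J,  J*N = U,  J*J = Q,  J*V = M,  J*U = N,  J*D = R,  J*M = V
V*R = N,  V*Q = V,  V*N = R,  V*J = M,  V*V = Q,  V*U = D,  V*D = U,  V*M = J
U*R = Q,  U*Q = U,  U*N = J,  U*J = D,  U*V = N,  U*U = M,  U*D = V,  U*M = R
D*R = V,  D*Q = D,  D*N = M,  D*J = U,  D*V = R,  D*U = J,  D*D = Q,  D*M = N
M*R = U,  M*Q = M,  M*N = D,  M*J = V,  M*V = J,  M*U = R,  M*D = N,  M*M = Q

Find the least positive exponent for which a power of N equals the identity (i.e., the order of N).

2

The identity element is Q (its row matches the header).
N^1 = N
N^2 = N * N = Q
The first power of N equal to the identity is N^2, so ord(N) = 2.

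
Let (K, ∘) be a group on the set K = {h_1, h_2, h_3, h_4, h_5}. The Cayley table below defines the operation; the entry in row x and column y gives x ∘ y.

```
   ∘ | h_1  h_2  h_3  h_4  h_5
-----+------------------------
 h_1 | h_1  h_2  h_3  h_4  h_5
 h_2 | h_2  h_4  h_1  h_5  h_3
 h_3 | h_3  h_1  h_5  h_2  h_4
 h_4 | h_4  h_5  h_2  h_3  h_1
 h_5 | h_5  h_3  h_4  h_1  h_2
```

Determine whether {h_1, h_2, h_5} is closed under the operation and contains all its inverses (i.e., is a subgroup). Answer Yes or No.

No

h_2 ∘ h_2 = h_4, which is not in {h_1, h_2, h_5}.
The subset is not closed under ∘, so it is not a subgroup.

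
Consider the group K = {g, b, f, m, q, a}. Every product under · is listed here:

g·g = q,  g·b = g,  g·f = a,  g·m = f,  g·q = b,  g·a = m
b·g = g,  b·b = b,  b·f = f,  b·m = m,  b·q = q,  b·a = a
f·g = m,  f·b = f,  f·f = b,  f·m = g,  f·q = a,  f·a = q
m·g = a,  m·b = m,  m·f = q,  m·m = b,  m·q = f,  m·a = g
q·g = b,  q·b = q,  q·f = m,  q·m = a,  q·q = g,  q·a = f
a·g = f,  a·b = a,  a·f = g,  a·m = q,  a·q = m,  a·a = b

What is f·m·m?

f

f·m = g
g·m = f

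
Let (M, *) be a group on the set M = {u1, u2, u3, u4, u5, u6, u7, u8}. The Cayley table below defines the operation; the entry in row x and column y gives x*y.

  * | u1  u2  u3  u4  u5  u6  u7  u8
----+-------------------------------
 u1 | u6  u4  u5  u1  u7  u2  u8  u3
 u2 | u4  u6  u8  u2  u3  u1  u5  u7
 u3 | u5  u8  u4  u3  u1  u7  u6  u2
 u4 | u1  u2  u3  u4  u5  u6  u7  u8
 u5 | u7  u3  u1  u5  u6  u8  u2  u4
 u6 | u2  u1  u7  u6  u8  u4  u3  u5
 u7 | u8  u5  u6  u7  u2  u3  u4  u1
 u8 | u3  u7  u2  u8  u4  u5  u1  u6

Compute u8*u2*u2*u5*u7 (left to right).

u8*u2 = u7
u7*u2 = u5
u5*u5 = u6
u6*u7 = u3

u3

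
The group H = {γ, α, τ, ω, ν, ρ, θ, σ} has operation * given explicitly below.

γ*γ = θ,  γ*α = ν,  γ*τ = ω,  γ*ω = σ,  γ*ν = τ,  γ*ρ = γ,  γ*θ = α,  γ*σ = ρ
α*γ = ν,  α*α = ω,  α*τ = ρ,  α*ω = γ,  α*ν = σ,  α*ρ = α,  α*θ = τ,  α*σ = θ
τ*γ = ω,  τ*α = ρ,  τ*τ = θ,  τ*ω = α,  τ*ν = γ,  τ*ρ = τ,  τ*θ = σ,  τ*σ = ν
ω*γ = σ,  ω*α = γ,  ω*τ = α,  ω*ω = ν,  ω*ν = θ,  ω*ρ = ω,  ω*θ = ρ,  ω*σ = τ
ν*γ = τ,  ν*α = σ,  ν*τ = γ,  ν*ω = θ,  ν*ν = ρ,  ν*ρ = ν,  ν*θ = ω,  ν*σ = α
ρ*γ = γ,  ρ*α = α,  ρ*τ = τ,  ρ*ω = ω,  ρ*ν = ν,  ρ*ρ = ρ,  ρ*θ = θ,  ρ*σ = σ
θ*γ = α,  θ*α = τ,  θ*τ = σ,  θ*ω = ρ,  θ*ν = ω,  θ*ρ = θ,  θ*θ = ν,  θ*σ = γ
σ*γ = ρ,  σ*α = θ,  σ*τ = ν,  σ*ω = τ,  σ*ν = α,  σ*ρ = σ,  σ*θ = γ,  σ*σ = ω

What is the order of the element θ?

The identity element is ρ (its row matches the header).
θ^1 = θ
θ^2 = θ*θ = ν
θ^3 = ν*θ = ω
θ^4 = ω*θ = ρ
The first power of θ equal to the identity is θ^4, so ord(θ) = 4.
(Structurally, H here is isomorphic to the cyclic group Z_8.)

4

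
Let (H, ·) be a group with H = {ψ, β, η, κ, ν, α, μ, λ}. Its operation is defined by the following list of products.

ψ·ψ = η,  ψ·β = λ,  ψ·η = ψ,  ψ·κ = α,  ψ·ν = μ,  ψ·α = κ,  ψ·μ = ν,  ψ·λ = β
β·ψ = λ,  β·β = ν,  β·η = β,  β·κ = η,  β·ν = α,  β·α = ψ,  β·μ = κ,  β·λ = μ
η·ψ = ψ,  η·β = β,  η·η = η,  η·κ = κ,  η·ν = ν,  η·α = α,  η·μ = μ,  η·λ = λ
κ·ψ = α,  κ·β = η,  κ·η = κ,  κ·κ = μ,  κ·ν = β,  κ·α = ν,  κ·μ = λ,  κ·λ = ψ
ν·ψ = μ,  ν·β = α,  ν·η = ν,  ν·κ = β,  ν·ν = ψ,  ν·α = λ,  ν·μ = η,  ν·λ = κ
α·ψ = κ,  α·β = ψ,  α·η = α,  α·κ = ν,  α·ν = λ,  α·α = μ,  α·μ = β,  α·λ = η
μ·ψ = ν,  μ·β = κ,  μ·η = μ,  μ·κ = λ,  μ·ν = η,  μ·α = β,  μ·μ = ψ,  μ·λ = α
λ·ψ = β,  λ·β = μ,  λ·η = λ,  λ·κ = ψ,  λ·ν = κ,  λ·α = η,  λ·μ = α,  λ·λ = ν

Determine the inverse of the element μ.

ν

First locate the identity: row η matches the header, so η is the identity.
Scan row μ for η: μ·ν = η. Hence μ^(-1) = ν.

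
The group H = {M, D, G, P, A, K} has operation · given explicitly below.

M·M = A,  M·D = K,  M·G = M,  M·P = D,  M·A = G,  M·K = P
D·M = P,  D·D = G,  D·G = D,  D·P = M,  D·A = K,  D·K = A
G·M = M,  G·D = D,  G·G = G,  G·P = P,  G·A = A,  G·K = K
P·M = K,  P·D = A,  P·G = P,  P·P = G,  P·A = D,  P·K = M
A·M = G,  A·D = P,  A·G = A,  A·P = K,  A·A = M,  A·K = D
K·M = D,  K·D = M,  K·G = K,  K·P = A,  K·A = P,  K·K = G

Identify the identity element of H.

The identity e satisfies e·x = x for all x, so its row in the table reproduces the column headers.
Row G reads: M, D, G, P, A, K — exactly the header order. So G is the identity.
(Structurally, H here is isomorphic to the symmetric group S_3.)

G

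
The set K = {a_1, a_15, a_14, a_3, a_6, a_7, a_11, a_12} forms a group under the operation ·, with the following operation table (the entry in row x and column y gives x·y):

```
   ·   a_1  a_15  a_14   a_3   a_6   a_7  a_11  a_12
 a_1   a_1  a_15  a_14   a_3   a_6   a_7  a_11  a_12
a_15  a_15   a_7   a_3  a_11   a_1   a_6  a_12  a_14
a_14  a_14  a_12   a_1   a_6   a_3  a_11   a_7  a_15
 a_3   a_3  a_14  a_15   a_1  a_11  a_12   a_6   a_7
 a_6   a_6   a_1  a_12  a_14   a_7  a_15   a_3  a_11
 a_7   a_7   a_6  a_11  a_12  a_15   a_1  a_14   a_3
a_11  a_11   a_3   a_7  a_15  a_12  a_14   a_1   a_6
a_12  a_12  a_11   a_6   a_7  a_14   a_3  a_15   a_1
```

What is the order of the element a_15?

4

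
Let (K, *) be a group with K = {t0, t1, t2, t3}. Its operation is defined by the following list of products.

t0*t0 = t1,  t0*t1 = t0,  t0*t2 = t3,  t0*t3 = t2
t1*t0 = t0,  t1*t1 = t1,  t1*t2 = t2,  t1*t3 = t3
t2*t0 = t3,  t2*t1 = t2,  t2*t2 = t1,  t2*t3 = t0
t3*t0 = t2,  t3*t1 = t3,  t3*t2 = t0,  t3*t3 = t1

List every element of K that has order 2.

{t0, t2, t3}

Identity is t1. Compute the order of each non-identity element by repeated multiplication:
  t0: t0 → t1  (order 2)
  t2: t2 → t1  (order 2)
  t3: t3 → t1  (order 2)
Elements of order 2: {t0, t2, t3}.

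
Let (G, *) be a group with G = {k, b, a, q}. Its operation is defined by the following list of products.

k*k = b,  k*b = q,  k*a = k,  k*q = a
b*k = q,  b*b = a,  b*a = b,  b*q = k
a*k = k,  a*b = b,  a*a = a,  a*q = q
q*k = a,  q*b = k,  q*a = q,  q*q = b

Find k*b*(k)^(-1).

The identity is a. In row k, the entry a sits in column q, so k^(-1) = q.
k*b = q
q*q = b

b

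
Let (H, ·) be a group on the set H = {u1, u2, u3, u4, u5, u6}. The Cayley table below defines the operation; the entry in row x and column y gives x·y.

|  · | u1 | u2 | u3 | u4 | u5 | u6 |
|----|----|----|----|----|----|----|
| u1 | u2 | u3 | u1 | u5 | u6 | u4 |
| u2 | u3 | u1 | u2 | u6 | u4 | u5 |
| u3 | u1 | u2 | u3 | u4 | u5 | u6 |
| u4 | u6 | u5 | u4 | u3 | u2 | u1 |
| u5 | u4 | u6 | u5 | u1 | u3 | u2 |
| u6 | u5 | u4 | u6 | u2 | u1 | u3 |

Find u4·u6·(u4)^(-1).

u5

The identity is u3. In row u4, the entry u3 sits in column u4, so u4^(-1) = u4.
u4·u6 = u1
u1·u4 = u5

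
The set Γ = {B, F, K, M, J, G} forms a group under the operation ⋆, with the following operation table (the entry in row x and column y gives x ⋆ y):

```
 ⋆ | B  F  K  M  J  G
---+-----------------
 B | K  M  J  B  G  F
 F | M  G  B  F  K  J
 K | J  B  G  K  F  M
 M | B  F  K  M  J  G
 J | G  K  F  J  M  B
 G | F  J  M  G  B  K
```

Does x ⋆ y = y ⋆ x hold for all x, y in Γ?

Check whether the table is symmetric across its main diagonal.
Every entry (row x, col y) equals the entry (row y, col x), so Γ is abelian.

Yes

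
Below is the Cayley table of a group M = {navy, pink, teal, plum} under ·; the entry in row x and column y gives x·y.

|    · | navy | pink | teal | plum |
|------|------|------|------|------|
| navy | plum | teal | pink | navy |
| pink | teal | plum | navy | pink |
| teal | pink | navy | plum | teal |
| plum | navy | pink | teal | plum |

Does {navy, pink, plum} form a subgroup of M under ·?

No

navy·pink = teal, which is not in {navy, pink, plum}.
The subset is not closed under ·, so it is not a subgroup.
(Structurally, M here is isomorphic to the Klein four-group V_4.)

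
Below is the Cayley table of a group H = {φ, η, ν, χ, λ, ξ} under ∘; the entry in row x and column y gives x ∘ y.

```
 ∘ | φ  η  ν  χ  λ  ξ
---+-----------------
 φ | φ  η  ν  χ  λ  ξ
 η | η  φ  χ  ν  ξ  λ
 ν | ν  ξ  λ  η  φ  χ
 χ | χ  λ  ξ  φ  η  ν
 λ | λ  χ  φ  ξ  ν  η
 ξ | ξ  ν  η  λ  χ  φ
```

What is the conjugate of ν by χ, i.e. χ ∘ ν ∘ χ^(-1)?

λ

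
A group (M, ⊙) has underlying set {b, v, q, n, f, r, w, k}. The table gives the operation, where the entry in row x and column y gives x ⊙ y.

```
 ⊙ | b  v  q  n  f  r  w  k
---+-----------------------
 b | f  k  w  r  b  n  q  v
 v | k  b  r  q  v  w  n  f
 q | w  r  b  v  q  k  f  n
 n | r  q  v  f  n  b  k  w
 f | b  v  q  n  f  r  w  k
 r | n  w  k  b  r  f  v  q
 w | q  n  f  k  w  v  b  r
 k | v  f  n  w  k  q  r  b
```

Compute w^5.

w

w^1 = w
w^2 = w ⊙ w = b
w^3 = b ⊙ w = q
w^4 = q ⊙ w = f
w^5 = f ⊙ w = w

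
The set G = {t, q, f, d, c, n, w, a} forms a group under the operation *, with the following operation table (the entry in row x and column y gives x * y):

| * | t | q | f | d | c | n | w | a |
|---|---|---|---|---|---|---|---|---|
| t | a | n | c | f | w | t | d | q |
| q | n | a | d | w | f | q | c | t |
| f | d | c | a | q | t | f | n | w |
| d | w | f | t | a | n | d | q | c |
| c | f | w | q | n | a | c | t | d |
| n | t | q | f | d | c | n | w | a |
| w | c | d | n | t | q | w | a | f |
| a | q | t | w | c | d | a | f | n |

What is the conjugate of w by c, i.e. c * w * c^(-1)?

The identity is n. In row c, the entry n sits in column d, so c^(-1) = d.
c * w = t
t * d = f

f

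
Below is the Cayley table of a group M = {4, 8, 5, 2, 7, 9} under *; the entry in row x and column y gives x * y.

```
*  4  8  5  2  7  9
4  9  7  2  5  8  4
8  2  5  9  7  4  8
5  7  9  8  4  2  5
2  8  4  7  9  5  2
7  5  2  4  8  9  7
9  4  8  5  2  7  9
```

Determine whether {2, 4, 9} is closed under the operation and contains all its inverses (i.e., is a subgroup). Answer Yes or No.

2 * 4 = 8, which is not in {2, 4, 9}.
The subset is not closed under *, so it is not a subgroup.

No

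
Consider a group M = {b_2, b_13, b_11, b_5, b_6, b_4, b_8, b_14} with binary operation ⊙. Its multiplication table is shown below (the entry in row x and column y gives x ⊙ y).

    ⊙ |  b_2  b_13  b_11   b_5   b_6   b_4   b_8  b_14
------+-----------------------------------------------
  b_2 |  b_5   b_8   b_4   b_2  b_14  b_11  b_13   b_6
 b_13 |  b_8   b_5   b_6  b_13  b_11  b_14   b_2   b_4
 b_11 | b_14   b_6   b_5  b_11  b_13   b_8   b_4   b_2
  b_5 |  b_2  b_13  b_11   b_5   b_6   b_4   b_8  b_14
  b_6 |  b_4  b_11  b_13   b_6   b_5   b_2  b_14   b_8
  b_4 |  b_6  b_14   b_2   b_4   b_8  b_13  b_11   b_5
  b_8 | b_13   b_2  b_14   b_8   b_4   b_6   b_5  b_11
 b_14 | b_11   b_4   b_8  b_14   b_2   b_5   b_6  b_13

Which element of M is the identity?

The identity e satisfies e ⊙ x = x for all x, so its row in the table reproduces the column headers.
Row b_5 reads: b_2, b_13, b_11, b_5, b_6, b_4, b_8, b_14 — exactly the header order. So b_5 is the identity.
(Structurally, M here is isomorphic to the dihedral group D_4.)

b_5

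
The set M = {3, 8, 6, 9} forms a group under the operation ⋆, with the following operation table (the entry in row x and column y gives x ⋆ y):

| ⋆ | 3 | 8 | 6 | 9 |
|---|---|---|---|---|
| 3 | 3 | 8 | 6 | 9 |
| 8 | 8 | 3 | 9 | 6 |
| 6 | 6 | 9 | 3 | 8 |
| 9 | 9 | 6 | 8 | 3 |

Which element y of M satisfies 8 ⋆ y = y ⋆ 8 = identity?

First locate the identity: row 3 matches the header, so 3 is the identity.
Scan row 8 for 3: 8 ⋆ 8 = 3. Hence 8^(-1) = 8.
(Structurally, M here is isomorphic to the Klein four-group V_4.)

8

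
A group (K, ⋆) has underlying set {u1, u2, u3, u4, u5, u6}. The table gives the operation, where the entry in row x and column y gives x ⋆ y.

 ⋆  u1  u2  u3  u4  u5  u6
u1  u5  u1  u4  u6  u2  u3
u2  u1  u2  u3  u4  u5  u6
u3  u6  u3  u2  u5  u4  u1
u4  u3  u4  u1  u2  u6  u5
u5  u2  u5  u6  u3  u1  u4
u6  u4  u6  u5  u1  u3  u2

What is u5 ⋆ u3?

Read row u5, column u3: u5 ⋆ u3 = u6.

u6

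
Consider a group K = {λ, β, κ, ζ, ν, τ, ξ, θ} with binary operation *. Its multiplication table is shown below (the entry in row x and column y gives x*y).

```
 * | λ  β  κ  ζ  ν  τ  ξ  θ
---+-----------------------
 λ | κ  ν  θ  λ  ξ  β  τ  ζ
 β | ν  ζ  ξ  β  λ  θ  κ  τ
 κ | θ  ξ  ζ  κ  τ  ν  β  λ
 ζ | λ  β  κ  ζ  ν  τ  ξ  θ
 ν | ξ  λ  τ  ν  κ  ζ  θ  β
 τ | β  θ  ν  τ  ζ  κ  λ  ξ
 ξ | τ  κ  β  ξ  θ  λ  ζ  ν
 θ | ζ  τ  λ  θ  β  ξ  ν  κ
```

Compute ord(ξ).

2

The identity element is ζ (its row matches the header).
ξ^1 = ξ
ξ^2 = ξ*ξ = ζ
The first power of ξ equal to the identity is ξ^2, so ord(ξ) = 2.
(Structurally, K here is isomorphic to Z_2 x Z_4.)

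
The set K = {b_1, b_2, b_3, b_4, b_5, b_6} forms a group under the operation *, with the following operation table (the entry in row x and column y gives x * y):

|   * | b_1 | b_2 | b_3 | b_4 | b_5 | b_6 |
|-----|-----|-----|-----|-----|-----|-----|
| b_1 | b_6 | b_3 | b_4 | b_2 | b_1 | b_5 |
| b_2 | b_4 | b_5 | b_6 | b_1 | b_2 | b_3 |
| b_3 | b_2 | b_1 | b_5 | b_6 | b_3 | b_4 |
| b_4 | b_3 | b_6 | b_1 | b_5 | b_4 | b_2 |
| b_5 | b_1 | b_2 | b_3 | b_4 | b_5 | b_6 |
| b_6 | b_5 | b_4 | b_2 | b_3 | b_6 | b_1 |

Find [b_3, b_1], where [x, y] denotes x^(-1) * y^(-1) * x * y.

b_6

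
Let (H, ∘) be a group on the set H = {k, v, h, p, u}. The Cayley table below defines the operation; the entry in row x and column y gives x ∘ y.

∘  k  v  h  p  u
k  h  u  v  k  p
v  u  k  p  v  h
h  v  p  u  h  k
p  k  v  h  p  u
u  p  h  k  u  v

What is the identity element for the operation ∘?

The identity e satisfies e ∘ x = x for all x, so its row in the table reproduces the column headers.
Row p reads: k, v, h, p, u — exactly the header order. So p is the identity.

p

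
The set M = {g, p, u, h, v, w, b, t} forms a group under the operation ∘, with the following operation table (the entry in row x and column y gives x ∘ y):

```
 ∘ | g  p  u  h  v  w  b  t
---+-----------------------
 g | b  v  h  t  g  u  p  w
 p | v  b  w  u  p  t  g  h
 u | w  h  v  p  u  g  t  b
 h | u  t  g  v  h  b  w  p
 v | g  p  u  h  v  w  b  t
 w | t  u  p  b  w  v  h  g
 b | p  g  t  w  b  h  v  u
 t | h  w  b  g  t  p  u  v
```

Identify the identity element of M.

v

The identity e satisfies e ∘ x = x for all x, so its row in the table reproduces the column headers.
Row v reads: g, p, u, h, v, w, b, t — exactly the header order. So v is the identity.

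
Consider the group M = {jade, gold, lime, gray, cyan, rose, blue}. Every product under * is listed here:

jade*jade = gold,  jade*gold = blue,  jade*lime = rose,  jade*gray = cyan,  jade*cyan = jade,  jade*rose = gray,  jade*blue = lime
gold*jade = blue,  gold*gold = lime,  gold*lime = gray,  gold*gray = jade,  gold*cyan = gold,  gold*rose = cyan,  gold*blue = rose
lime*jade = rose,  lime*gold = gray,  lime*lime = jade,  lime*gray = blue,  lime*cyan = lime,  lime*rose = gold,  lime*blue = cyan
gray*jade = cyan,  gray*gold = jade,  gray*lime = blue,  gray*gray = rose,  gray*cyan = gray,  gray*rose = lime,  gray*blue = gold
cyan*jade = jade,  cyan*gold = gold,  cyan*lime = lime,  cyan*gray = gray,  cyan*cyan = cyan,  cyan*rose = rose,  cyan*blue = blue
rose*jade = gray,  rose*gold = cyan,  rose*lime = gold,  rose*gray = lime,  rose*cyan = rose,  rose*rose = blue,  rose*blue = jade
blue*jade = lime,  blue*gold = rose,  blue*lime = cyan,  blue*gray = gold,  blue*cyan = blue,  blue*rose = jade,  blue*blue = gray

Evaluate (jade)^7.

cyan

jade^1 = jade
jade^2 = jade * jade = gold
jade^3 = gold * jade = blue
jade^4 = blue * jade = lime
jade^5 = lime * jade = rose
jade^6 = rose * jade = gray
jade^7 = gray * jade = cyan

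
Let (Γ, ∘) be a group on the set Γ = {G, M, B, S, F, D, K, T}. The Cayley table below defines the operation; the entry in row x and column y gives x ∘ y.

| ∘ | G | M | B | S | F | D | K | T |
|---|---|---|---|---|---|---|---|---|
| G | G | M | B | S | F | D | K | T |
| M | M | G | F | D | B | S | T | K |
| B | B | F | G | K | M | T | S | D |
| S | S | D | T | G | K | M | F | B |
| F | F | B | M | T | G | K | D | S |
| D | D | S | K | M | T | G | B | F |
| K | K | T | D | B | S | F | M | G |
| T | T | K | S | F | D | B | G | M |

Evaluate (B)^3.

B^1 = B
B^2 = B ∘ B = G
B^3 = G ∘ B = B

B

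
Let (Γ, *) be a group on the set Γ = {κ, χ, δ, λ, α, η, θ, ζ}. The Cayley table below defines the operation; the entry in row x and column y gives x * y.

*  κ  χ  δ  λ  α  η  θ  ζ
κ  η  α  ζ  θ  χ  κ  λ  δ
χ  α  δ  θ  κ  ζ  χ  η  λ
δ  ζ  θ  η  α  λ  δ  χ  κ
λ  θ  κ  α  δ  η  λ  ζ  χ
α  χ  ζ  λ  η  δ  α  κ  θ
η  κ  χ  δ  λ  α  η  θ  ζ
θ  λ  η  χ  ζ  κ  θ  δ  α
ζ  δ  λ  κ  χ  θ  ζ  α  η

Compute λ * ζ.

χ

Read row λ, column ζ: λ * ζ = χ.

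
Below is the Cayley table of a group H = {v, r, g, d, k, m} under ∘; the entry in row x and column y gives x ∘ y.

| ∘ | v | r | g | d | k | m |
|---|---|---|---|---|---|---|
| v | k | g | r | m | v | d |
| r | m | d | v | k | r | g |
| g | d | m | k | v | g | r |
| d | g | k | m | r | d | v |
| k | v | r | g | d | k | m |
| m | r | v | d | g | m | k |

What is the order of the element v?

2

The identity element is k (its row matches the header).
v^1 = v
v^2 = v ∘ v = k
The first power of v equal to the identity is v^2, so ord(v) = 2.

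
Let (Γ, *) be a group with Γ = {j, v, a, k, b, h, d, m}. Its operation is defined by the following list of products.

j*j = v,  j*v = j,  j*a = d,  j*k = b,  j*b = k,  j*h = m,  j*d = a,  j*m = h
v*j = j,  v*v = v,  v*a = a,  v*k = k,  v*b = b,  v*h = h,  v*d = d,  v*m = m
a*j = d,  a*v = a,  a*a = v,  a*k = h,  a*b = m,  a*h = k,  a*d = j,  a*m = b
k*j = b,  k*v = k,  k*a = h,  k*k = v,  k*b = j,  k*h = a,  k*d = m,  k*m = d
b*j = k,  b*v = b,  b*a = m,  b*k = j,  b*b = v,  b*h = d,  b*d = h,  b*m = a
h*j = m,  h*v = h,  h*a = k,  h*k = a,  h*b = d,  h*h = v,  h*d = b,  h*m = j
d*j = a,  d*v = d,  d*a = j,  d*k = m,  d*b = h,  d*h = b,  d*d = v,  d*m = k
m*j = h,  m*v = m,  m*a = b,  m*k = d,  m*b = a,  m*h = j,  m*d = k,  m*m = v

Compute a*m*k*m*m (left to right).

a*m = b
b*k = j
j*m = h
h*m = j

j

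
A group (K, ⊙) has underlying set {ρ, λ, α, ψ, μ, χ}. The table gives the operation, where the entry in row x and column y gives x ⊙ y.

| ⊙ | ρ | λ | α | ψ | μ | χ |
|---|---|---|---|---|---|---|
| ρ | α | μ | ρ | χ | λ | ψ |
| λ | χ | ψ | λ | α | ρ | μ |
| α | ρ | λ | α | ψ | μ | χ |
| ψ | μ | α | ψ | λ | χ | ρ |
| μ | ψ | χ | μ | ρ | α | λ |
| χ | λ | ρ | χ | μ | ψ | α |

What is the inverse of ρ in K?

ρ

First locate the identity: row α matches the header, so α is the identity.
Scan row ρ for α: ρ ⊙ ρ = α. Hence ρ^(-1) = ρ.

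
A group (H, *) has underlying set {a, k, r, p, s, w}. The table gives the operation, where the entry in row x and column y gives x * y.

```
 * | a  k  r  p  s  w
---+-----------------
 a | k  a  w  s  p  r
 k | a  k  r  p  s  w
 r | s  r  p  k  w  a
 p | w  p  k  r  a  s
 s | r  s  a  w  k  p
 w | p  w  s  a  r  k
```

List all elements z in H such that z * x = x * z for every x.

An element z is central iff its row equals its column in the table.
For p: p * w = s ≠ a = w * p, so p ∉ Z.
Checking each element this way leaves Z(H) = {k}.

{k}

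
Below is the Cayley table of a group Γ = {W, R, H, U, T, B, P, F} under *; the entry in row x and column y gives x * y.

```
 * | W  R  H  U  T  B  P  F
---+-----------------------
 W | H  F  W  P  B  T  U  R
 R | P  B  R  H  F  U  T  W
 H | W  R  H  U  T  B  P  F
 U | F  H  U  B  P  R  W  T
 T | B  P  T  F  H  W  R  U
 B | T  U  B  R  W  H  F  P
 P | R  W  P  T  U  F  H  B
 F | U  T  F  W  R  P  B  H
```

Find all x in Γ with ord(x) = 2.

Identity is H. Compute the order of each non-identity element by repeated multiplication:
  W: W → H  (order 2)
  R: R → B → U → H  (order 4)
  U: U → B → R → H  (order 4)
  T: T → H  (order 2)
  B: B → H  (order 2)
  P: P → H  (order 2)
  F: F → H  (order 2)
Elements of order 2: {B, F, P, T, W}.
(Structurally, Γ here is isomorphic to the dihedral group D_4.)

{B, F, P, T, W}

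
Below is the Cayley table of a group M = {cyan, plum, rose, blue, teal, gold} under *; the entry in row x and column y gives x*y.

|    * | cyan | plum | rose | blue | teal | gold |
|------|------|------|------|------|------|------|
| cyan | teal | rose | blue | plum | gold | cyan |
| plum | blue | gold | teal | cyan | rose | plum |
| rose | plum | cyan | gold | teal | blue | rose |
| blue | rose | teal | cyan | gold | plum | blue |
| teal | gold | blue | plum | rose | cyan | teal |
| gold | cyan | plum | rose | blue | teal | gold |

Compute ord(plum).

The identity element is gold (its row matches the header).
plum^1 = plum
plum^2 = plum*plum = gold
The first power of plum equal to the identity is plum^2, so ord(plum) = 2.

2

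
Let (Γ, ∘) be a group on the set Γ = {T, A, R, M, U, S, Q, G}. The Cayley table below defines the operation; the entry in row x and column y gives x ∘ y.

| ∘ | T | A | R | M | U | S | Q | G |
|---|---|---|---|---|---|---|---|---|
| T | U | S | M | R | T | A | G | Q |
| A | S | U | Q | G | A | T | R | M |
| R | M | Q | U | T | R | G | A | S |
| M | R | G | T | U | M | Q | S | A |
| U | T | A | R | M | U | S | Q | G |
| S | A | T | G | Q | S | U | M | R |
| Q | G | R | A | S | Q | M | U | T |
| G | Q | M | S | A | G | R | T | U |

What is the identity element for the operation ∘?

U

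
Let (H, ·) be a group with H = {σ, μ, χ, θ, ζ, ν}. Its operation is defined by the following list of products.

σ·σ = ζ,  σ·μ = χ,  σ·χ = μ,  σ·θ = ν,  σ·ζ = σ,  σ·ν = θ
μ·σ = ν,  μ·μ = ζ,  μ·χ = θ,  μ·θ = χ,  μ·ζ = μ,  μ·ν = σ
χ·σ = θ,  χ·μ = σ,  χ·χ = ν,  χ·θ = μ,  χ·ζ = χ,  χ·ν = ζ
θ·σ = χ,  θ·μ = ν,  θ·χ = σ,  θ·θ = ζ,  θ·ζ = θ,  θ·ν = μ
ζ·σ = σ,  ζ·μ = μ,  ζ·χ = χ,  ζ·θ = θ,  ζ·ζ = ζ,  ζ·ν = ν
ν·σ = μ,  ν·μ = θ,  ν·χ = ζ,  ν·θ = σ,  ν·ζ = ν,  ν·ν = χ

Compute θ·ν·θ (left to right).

θ·ν = μ
μ·θ = χ

χ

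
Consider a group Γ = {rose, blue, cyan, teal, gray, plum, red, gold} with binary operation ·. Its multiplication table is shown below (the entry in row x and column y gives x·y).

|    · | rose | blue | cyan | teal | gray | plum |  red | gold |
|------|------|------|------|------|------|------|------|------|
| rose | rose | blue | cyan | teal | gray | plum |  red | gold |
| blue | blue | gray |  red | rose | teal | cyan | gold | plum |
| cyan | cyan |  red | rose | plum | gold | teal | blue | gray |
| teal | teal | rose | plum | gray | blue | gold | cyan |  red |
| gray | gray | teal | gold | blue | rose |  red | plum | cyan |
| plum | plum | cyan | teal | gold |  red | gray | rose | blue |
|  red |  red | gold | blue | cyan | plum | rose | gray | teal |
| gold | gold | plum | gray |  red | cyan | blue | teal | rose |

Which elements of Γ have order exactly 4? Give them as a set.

Identity is rose. Compute the order of each non-identity element by repeated multiplication:
  blue: blue → gray → teal → rose  (order 4)
  cyan: cyan → rose  (order 2)
  teal: teal → gray → blue → rose  (order 4)
  gray: gray → rose  (order 2)
  plum: plum → gray → red → rose  (order 4)
  red: red → gray → plum → rose  (order 4)
  gold: gold → rose  (order 2)
Elements of order 4: {blue, plum, red, teal}.

{blue, plum, red, teal}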